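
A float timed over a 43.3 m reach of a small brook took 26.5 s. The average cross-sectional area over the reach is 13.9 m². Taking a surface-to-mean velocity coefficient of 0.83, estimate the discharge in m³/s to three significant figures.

18.9 m³/s

v_surface = L / t̄ = 43.3 / 26.5 = 1.634 m/s
v_mean = 0.83 × 1.634 = 1.356 m/s
Q = A × v_mean = 13.9 × 1.356 = 18.85 m³/s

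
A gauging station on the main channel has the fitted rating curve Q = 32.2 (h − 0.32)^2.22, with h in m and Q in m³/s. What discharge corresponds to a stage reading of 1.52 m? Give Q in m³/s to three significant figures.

Q = 32.2 × (1.52 − 0.32)^2.22 = 32.2 × 1.2^2.22 = 48.27 m³/s

48.3 m³/s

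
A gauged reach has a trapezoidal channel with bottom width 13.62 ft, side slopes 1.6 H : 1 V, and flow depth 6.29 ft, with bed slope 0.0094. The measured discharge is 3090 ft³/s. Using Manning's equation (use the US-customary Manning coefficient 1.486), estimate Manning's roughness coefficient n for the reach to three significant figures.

0.0175

A = (b + z·y)·y = (13.62 + 1.6×6.29)×6.29 = 149.0 ft²
P = b + 2y√(1+z²) = 13.62 + 2×6.29×√(1+1.6²) = 37.36 ft
R = A/P = 149.0/37.36 = 3.988 ft
n = (1.486/Q)·A·R^(2/3)·S^(1/2) = (1.486/3090) × 149.0 × 2.515 × 0.09695 = 0.01747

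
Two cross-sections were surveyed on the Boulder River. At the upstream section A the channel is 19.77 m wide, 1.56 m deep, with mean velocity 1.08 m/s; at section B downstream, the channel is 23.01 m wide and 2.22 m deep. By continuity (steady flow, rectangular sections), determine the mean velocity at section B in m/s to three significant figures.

0.652 m/s

Q = A₁V₁ = (19.77×1.56) × 1.08 = 33.31 m³/s
A₂ = 23.01 × 2.22 = 51.08 m²
V₂ = Q/A₂ = 33.31/51.08 = 0.6521 m/s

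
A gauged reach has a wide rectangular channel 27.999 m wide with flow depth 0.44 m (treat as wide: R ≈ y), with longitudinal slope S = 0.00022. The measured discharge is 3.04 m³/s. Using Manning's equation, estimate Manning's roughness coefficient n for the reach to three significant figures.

A = b·y = 27.999 × 0.44 = 12.32 m²
Wide channel: R ≈ y = 0.44 m
n = (1/Q)·A·R^(2/3)·S^(1/2) = (1/3.04) × 12.32 × 0.5785 × 0.01483 = 0.03477

0.0348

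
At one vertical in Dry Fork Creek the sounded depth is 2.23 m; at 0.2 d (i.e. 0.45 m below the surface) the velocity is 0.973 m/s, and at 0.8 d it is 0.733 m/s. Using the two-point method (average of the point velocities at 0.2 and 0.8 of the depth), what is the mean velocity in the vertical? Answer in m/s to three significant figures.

v̄ = (0.973 + 0.733) / 2 = 0.8530 m/s

0.853 m/s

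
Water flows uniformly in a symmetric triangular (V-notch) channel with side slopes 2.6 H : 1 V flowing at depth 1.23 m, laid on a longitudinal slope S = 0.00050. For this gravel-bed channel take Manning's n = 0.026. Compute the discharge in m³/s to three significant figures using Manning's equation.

A = z·y² = 2.6×1.23² = 3.934 m²
P = 2y√(1+z²) = 2×1.23×√(1+2.6²) = 6.853 m
R = A/P = 3.934/6.853 = 0.5740 m
Q = (1/n)·A·R^(2/3)·S^(1/2) = (1/0.026) × 3.934 × 0.5740^(2/3) × 0.00050^(1/2) = 2.337 m³/s

2.34 m³/s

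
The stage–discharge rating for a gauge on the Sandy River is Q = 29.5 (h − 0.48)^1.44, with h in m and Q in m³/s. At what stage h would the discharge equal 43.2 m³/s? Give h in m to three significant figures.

h − h₀ = (Q/C)^(1/b) = (43.2/29.5)^(1/1.44) = 1.303 m
h = 0.48 + 1.303 = 1.783 m

1.78 m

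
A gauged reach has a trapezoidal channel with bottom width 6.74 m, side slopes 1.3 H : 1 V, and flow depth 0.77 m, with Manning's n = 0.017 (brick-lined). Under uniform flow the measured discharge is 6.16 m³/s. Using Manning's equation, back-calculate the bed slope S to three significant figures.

0.000556

A = (b + z·y)·y = (6.74 + 1.3×0.77)×0.77 = 5.961 m²
P = b + 2y√(1+z²) = 6.74 + 2×0.77×√(1+1.3²) = 9.266 m
R = A/P = 5.961/9.266 = 0.6433 m
S = (Q·n / (1·A·R^(2/3)))² = (6.16×0.017 / (1×5.961×0.7452))² = 0.0005558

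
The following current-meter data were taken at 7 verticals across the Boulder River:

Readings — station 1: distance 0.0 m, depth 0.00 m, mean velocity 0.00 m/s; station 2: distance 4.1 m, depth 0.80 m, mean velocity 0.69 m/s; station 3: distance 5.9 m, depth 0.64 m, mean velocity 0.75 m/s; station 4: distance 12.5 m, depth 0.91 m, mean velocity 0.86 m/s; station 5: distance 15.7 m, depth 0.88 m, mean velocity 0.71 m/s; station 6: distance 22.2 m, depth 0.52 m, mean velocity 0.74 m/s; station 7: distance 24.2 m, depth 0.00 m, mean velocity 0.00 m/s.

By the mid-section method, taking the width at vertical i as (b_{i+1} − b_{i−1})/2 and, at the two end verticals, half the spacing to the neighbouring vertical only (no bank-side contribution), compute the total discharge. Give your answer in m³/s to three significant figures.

12.1 m³/s

w_2 = (5.9 − 0.0)/2 = 2.95 m; q_2 = 0.69 × 0.80 × 2.95 = 1.628 m³/s
w_3 = (12.5 − 4.1)/2 = 4.2 m; q_3 = 0.75 × 0.64 × 4.2 = 2.016 m³/s
w_4 = (15.7 − 5.9)/2 = 4.9 m; q_4 = 0.86 × 0.91 × 4.9 = 3.835 m³/s
w_5 = (22.2 − 12.5)/2 = 4.85 m; q_5 = 0.71 × 0.88 × 4.85 = 3.030 m³/s
w_6 = (24.2 − 15.7)/2 = 4.25 m; q_6 = 0.74 × 0.52 × 4.25 = 1.635 m³/s
Stations 1, 7 contribute zero (depth or velocity is 0).
Q = Σ qᵢ = 12.14 m³/s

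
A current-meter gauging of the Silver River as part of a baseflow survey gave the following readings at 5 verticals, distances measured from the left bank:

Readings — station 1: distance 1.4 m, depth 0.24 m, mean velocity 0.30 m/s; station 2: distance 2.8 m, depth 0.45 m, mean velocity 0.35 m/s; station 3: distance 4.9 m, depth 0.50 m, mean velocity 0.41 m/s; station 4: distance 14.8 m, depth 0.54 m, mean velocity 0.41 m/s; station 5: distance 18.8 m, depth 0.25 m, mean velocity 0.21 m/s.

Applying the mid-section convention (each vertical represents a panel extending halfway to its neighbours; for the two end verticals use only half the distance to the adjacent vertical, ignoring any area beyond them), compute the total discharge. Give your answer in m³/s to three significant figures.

3.20 m³/s

w_1 = (2.8 − 1.4)/2 = 0.7 m; q_1 = 0.30 × 0.24 × 0.7 = 0.05040 m³/s
w_2 = (4.9 − 1.4)/2 = 1.75 m; q_2 = 0.35 × 0.45 × 1.75 = 0.2756 m³/s
w_3 = (14.8 − 2.8)/2 = 6 m; q_3 = 0.41 × 0.50 × 6 = 1.230 m³/s
w_4 = (18.8 − 4.9)/2 = 6.95 m; q_4 = 0.41 × 0.54 × 6.95 = 1.539 m³/s
w_5 = (18.8 − 14.8)/2 = 2 m; q_5 = 0.21 × 0.25 × 2 = 0.1050 m³/s
Q = Σ qᵢ = 3.200 m³/s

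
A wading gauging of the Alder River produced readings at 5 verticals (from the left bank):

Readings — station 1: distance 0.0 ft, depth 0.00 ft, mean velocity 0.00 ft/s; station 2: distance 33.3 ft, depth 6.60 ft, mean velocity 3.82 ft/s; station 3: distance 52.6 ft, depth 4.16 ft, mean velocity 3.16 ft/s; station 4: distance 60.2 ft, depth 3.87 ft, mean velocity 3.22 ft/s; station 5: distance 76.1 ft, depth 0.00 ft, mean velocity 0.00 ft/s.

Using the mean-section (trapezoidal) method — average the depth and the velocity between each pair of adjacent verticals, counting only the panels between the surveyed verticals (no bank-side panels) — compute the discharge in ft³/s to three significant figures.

719 ft³/s

Panel 1-2: Δb = 33.3 ft, d̄ = (0.00+6.60)/2 = 3.3, v̄ = (0.00+3.82)/2 = 1.91 → q = 33.3×3.3×1.91 = 209.9 ft³/s
Panel 2-3: Δb = 19.3 ft, d̄ = (6.60+4.16)/2 = 5.38, v̄ = (3.82+3.16)/2 = 3.49 → q = 19.3×5.38×3.49 = 362.4 ft³/s
Panel 3-4: Δb = 7.6 ft, d̄ = (4.16+3.87)/2 = 4.015, v̄ = (3.16+3.22)/2 = 3.19 → q = 7.6×4.015×3.19 = 97.34 ft³/s
Panel 4-5: Δb = 15.9 ft, d̄ = (3.87+0.00)/2 = 1.935, v̄ = (3.22+0.00)/2 = 1.61 → q = 15.9×1.935×1.61 = 49.53 ft³/s
Q = Σ q = 719.1 ft³/s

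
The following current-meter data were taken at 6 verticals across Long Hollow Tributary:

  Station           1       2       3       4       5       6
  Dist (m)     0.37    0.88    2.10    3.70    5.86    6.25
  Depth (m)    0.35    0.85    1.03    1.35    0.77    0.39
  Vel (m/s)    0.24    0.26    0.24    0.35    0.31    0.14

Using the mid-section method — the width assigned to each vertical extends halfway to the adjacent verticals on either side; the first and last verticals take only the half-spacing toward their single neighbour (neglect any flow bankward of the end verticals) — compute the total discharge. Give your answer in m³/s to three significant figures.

w_1 = (0.88 − 0.37)/2 = 0.255 m; q_1 = 0.24 × 0.35 × 0.255 = 0.02142 m³/s
w_2 = (2.10 − 0.37)/2 = 0.865 m; q_2 = 0.26 × 0.85 × 0.865 = 0.1912 m³/s
w_3 = (3.70 − 0.88)/2 = 1.41 m; q_3 = 0.24 × 1.03 × 1.41 = 0.3486 m³/s
w_4 = (5.86 − 2.10)/2 = 1.88 m; q_4 = 0.35 × 1.35 × 1.88 = 0.8883 m³/s
w_5 = (6.25 − 3.70)/2 = 1.275 m; q_5 = 0.31 × 0.77 × 1.275 = 0.3043 m³/s
w_6 = (6.25 − 5.86)/2 = 0.195 m; q_6 = 0.14 × 0.39 × 0.195 = 0.01065 m³/s
Q = Σ qᵢ = 1.764 m³/s

1.76 m³/s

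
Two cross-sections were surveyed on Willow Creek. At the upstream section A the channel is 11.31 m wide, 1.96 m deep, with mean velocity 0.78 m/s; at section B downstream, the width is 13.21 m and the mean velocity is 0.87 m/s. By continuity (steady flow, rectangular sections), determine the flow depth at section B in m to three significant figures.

1.50 m

Q = A₁V₁ = (11.31×1.96) × 0.78 = 17.29 m³/s
d₂ = Q/(b₂ V₂) = 17.29/(13.21×0.87) = 1.504 m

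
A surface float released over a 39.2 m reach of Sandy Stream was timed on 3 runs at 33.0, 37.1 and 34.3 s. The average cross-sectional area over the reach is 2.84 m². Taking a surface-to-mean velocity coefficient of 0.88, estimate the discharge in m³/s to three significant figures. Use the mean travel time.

2.82 m³/s

t̄ = (33.0 + 37.1 + 34.3) / 3 = 34.8 s
v_surface = L / t̄ = 39.2 / 34.8 = 1.126 m/s
v_mean = 0.88 × 1.126 = 0.9913 m/s
Q = A × v_mean = 2.84 × 0.9913 = 2.815 m³/s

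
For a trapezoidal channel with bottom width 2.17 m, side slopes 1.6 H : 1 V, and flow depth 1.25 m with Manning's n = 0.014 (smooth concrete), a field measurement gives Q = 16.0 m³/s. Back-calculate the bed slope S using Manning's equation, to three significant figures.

A = (b + z·y)·y = (2.17 + 1.6×1.25)×1.25 = 5.213 m²
P = b + 2y√(1+z²) = 2.17 + 2×1.25×√(1+1.6²) = 6.887 m
R = A/P = 5.213/6.887 = 0.7569 m
S = (Q·n / (1·A·R^(2/3)))² = (16.0×0.014 / (1×5.213×0.8305))² = 0.002677

0.00268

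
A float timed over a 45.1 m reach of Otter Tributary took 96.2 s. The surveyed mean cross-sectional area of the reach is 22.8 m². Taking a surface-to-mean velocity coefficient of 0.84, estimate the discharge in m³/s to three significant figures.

v_surface = L / t̄ = 45.1 / 96.2 = 0.4688 m/s
v_mean = 0.84 × 0.4688 = 0.3938 m/s
Q = A × v_mean = 22.8 × 0.3938 = 8.979 m³/s

8.98 m³/s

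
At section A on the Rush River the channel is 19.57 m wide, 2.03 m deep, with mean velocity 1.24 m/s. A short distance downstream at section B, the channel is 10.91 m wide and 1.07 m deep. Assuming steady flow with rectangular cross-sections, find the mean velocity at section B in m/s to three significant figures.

Q = A₁V₁ = (19.57×2.03) × 1.24 = 49.26 m³/s
A₂ = 10.91 × 1.07 = 11.67 m²
V₂ = Q/A₂ = 49.26/11.67 = 4.220 m/s

4.22 m/s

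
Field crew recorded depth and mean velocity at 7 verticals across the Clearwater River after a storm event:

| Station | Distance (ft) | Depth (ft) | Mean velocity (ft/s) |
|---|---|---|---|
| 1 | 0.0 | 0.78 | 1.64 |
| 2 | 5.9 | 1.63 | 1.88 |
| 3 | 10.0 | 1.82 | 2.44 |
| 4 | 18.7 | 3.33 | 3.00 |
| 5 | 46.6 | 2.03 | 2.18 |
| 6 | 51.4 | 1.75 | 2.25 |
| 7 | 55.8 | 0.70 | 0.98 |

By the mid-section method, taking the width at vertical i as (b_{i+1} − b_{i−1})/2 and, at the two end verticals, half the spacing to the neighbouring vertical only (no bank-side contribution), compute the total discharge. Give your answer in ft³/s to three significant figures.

322 ft³/s

w_1 = (5.9 − 0.0)/2 = 2.95 ft; q_1 = 1.64 × 0.78 × 2.95 = 3.774 ft³/s
w_2 = (10.0 − 0.0)/2 = 5 ft; q_2 = 1.88 × 1.63 × 5 = 15.32 ft³/s
w_3 = (18.7 − 5.9)/2 = 6.4 ft; q_3 = 2.44 × 1.82 × 6.4 = 28.42 ft³/s
w_4 = (46.6 − 10.0)/2 = 18.3 ft; q_4 = 3.00 × 3.33 × 18.3 = 182.8 ft³/s
w_5 = (51.4 − 18.7)/2 = 16.35 ft; q_5 = 2.18 × 2.03 × 16.35 = 72.36 ft³/s
w_6 = (55.8 − 46.6)/2 = 4.6 ft; q_6 = 2.25 × 1.75 × 4.6 = 18.11 ft³/s
w_7 = (55.8 − 51.4)/2 = 2.2 ft; q_7 = 0.98 × 0.70 × 2.2 = 1.509 ft³/s
Q = Σ qᵢ = 322.3 ft³/s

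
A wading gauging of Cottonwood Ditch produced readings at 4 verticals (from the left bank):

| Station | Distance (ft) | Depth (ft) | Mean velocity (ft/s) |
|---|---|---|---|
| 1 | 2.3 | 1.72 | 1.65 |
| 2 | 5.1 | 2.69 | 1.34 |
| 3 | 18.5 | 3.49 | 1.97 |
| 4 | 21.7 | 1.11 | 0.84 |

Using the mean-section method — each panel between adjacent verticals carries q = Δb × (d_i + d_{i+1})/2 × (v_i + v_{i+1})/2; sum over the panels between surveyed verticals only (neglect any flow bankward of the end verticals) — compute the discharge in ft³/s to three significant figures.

88.1 ft³/s

Panel 1-2: Δb = 2.8 ft, d̄ = (1.72+2.69)/2 = 2.205, v̄ = (1.65+1.34)/2 = 1.495 → q = 2.8×2.205×1.495 = 9.230 ft³/s
Panel 2-3: Δb = 13.4 ft, d̄ = (2.69+3.49)/2 = 3.09, v̄ = (1.34+1.97)/2 = 1.655 → q = 13.4×3.09×1.655 = 68.53 ft³/s
Panel 3-4: Δb = 3.2 ft, d̄ = (3.49+1.11)/2 = 2.3, v̄ = (1.97+0.84)/2 = 1.405 → q = 3.2×2.3×1.405 = 10.34 ft³/s
Q = Σ q = 88.10 ft³/s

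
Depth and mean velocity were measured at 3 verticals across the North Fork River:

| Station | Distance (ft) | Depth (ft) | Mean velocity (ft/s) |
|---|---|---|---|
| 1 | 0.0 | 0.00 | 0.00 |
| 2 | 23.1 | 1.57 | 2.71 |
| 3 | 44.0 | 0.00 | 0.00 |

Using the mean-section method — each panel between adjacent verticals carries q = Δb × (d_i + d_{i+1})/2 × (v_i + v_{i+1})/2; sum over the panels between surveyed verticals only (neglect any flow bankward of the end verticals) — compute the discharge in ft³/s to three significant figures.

46.8 ft³/s

Panel 1-2: Δb = 23.1 ft, d̄ = (0.00+1.57)/2 = 0.785, v̄ = (0.00+2.71)/2 = 1.355 → q = 23.1×0.785×1.355 = 24.57 ft³/s
Panel 2-3: Δb = 20.9 ft, d̄ = (1.57+0.00)/2 = 0.785, v̄ = (2.71+0.00)/2 = 1.355 → q = 20.9×0.785×1.355 = 22.23 ft³/s
Q = Σ q = 46.80 ft³/s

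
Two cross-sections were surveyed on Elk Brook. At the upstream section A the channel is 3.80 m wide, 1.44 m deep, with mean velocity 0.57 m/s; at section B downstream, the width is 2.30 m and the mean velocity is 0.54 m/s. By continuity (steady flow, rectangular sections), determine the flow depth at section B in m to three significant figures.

2.51 m

Q = A₁V₁ = (3.80×1.44) × 0.57 = 3.119 m³/s
d₂ = Q/(b₂ V₂) = 3.119/(2.30×0.54) = 2.511 m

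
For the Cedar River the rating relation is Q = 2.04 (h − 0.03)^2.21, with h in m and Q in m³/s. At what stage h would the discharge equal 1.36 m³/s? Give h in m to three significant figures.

0.862 m

h − h₀ = (Q/C)^(1/b) = (1.36/2.04)^(1/2.21) = 0.8324 m
h = 0.03 + 0.8324 = 0.8624 m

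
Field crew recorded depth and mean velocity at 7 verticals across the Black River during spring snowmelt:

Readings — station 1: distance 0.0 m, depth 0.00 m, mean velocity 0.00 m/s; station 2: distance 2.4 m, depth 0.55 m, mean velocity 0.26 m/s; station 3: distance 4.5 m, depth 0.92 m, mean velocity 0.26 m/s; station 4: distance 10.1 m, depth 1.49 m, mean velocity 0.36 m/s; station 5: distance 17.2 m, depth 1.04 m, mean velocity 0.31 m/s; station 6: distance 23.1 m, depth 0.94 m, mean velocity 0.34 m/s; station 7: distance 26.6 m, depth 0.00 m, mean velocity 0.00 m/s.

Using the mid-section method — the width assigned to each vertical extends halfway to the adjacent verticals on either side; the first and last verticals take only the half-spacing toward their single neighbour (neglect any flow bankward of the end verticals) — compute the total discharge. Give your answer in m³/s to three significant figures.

w_2 = (4.5 − 0.0)/2 = 2.25 m; q_2 = 0.26 × 0.55 × 2.25 = 0.3218 m³/s
w_3 = (10.1 − 2.4)/2 = 3.85 m; q_3 = 0.26 × 0.92 × 3.85 = 0.9209 m³/s
w_4 = (17.2 − 4.5)/2 = 6.35 m; q_4 = 0.36 × 1.49 × 6.35 = 3.406 m³/s
w_5 = (23.1 − 10.1)/2 = 6.5 m; q_5 = 0.31 × 1.04 × 6.5 = 2.096 m³/s
w_6 = (26.6 − 17.2)/2 = 4.7 m; q_6 = 0.34 × 0.94 × 4.7 = 1.502 m³/s
Stations 1, 7 contribute zero (depth or velocity is 0).
Q = Σ qᵢ = 8.247 m³/s

8.25 m³/s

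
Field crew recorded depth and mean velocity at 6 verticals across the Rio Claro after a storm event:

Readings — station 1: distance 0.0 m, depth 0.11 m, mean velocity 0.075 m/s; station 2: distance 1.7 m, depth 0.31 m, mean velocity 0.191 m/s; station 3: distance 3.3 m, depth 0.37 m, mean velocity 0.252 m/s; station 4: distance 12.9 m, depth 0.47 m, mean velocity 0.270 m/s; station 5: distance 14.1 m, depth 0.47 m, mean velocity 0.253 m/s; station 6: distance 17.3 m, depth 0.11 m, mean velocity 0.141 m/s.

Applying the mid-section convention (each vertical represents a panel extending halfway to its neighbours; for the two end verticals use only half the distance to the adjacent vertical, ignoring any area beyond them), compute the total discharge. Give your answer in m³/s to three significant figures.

1.60 m³/s

w_1 = (1.7 − 0.0)/2 = 0.85 m; q_1 = 0.075 × 0.11 × 0.85 = 0.007013 m³/s
w_2 = (3.3 − 0.0)/2 = 1.65 m; q_2 = 0.191 × 0.31 × 1.65 = 0.09770 m³/s
w_3 = (12.9 − 1.7)/2 = 5.6 m; q_3 = 0.252 × 0.37 × 5.6 = 0.5221 m³/s
w_4 = (14.1 − 3.3)/2 = 5.4 m; q_4 = 0.270 × 0.47 × 5.4 = 0.6853 m³/s
w_5 = (17.3 − 12.9)/2 = 2.2 m; q_5 = 0.253 × 0.47 × 2.2 = 0.2616 m³/s
w_6 = (17.3 − 14.1)/2 = 1.6 m; q_6 = 0.141 × 0.11 × 1.6 = 0.02482 m³/s
Q = Σ qᵢ = 1.599 m³/s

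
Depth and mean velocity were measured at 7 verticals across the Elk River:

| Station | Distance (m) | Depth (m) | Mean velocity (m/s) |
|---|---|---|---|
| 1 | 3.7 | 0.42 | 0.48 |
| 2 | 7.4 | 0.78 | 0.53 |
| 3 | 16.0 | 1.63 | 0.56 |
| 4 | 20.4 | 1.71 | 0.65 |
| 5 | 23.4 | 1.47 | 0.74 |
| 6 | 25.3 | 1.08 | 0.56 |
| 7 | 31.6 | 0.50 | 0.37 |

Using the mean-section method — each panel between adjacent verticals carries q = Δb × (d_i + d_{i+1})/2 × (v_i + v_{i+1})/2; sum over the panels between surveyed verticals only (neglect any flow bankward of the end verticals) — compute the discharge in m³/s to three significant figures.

Panel 1-2: Δb = 3.7 m, d̄ = (0.42+0.78)/2 = 0.6, v̄ = (0.48+0.53)/2 = 0.505 → q = 3.7×0.6×0.505 = 1.121 m³/s
Panel 2-3: Δb = 8.6 m, d̄ = (0.78+1.63)/2 = 1.205, v̄ = (0.53+0.56)/2 = 0.545 → q = 8.6×1.205×0.545 = 5.648 m³/s
Panel 3-4: Δb = 4.4 m, d̄ = (1.63+1.71)/2 = 1.67, v̄ = (0.56+0.65)/2 = 0.605 → q = 4.4×1.67×0.605 = 4.446 m³/s
Panel 4-5: Δb = 3 m, d̄ = (1.71+1.47)/2 = 1.59, v̄ = (0.65+0.74)/2 = 0.695 → q = 3×1.59×0.695 = 3.315 m³/s
Panel 5-6: Δb = 1.9 m, d̄ = (1.47+1.08)/2 = 1.275, v̄ = (0.74+0.56)/2 = 0.65 → q = 1.9×1.275×0.65 = 1.575 m³/s
Panel 6-7: Δb = 6.3 m, d̄ = (1.08+0.50)/2 = 0.79, v̄ = (0.56+0.37)/2 = 0.465 → q = 6.3×0.79×0.465 = 2.314 m³/s
Q = Σ q = 18.42 m³/s

18.4 m³/s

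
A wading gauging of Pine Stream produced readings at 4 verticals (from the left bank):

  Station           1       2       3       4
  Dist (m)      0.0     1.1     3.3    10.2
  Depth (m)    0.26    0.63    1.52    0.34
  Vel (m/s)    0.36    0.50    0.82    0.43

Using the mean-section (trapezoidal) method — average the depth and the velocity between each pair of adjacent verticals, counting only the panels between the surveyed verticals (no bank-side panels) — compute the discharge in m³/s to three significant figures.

Panel 1-2: Δb = 1.1 m, d̄ = (0.26+0.63)/2 = 0.445, v̄ = (0.36+0.50)/2 = 0.43 → q = 1.1×0.445×0.43 = 0.2105 m³/s
Panel 2-3: Δb = 2.2 m, d̄ = (0.63+1.52)/2 = 1.075, v̄ = (0.50+0.82)/2 = 0.66 → q = 2.2×1.075×0.66 = 1.561 m³/s
Panel 3-4: Δb = 6.9 m, d̄ = (1.52+0.34)/2 = 0.93, v̄ = (0.82+0.43)/2 = 0.625 → q = 6.9×0.93×0.625 = 4.011 m³/s
Q = Σ q = 5.782 m³/s

5.78 m³/s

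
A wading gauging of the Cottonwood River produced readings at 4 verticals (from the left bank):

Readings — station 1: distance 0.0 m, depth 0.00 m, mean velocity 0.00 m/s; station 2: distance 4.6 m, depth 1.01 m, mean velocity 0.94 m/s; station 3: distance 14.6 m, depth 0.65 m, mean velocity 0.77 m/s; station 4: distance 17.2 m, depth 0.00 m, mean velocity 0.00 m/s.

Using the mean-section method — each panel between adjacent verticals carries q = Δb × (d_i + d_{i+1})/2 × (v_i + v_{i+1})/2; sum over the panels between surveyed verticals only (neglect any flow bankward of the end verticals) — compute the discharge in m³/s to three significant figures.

Panel 1-2: Δb = 4.6 m, d̄ = (0.00+1.01)/2 = 0.505, v̄ = (0.00+0.94)/2 = 0.47 → q = 4.6×0.505×0.47 = 1.092 m³/s
Panel 2-3: Δb = 10 m, d̄ = (1.01+0.65)/2 = 0.83, v̄ = (0.94+0.77)/2 = 0.855 → q = 10×0.83×0.855 = 7.097 m³/s
Panel 3-4: Δb = 2.6 m, d̄ = (0.65+0.00)/2 = 0.325, v̄ = (0.77+0.00)/2 = 0.385 → q = 2.6×0.325×0.385 = 0.3253 m³/s
Q = Σ q = 8.514 m³/s

8.51 m³/s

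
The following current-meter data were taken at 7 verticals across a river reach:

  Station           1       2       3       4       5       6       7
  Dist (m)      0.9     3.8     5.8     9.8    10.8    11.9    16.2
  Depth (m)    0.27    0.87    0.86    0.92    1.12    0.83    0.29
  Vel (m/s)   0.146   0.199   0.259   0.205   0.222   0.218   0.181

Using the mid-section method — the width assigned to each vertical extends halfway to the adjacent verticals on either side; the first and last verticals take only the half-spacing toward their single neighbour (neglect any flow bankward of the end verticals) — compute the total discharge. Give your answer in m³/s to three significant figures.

2.48 m³/s

w_1 = (3.8 − 0.9)/2 = 1.45 m; q_1 = 0.146 × 0.27 × 1.45 = 0.05716 m³/s
w_2 = (5.8 − 0.9)/2 = 2.45 m; q_2 = 0.199 × 0.87 × 2.45 = 0.4242 m³/s
w_3 = (9.8 − 3.8)/2 = 3 m; q_3 = 0.259 × 0.86 × 3 = 0.6682 m³/s
w_4 = (10.8 − 5.8)/2 = 2.5 m; q_4 = 0.205 × 0.92 × 2.5 = 0.4715 m³/s
w_5 = (11.9 − 9.8)/2 = 1.05 m; q_5 = 0.222 × 1.12 × 1.05 = 0.2611 m³/s
w_6 = (16.2 − 10.8)/2 = 2.7 m; q_6 = 0.218 × 0.83 × 2.7 = 0.4885 m³/s
w_7 = (16.2 − 11.9)/2 = 2.15 m; q_7 = 0.181 × 0.29 × 2.15 = 0.1129 m³/s
Q = Σ qᵢ = 2.484 m³/s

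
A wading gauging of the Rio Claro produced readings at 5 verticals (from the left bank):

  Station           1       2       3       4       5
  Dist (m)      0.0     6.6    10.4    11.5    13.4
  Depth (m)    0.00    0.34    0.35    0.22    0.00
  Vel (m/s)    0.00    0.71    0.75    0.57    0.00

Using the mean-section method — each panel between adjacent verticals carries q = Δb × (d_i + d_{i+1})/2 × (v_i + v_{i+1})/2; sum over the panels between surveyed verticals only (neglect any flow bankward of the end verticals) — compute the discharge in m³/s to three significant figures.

Panel 1-2: Δb = 6.6 m, d̄ = (0.00+0.34)/2 = 0.17, v̄ = (0.00+0.71)/2 = 0.355 → q = 6.6×0.17×0.355 = 0.3983 m³/s
Panel 2-3: Δb = 3.8 m, d̄ = (0.34+0.35)/2 = 0.345, v̄ = (0.71+0.75)/2 = 0.73 → q = 3.8×0.345×0.73 = 0.9570 m³/s
Panel 3-4: Δb = 1.1 m, d̄ = (0.35+0.22)/2 = 0.285, v̄ = (0.75+0.57)/2 = 0.66 → q = 1.1×0.285×0.66 = 0.2069 m³/s
Panel 4-5: Δb = 1.9 m, d̄ = (0.22+0.00)/2 = 0.11, v̄ = (0.57+0.00)/2 = 0.285 → q = 1.9×0.11×0.285 = 0.05957 m³/s
Q = Σ q = 1.622 m³/s

1.62 m³/s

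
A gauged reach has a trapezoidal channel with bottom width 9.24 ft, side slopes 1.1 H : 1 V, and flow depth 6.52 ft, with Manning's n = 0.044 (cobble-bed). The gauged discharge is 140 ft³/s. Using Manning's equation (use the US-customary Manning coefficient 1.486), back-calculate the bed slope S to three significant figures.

A = (b + z·y)·y = (9.24 + 1.1×6.52)×6.52 = 107.0 ft²
P = b + 2y√(1+z²) = 9.24 + 2×6.52×√(1+1.1²) = 28.63 ft
R = A/P = 107.0/28.63 = 3.738 ft
S = (Q·n / (1.486·A·R^(2/3)))² = (140×0.044 / (1.486×107.0×2.409))² = 0.0002587

0.000259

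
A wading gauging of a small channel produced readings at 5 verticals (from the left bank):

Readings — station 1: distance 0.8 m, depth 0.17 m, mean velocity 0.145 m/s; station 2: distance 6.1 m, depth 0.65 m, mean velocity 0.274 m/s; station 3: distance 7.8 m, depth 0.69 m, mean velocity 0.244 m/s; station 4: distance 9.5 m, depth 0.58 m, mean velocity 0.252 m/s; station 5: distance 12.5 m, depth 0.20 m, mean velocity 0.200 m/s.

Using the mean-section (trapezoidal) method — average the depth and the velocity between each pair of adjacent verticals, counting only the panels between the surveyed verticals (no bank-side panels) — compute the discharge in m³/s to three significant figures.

1.28 m³/s

Panel 1-2: Δb = 5.3 m, d̄ = (0.17+0.65)/2 = 0.41, v̄ = (0.145+0.274)/2 = 0.2095 → q = 5.3×0.41×0.2095 = 0.4552 m³/s
Panel 2-3: Δb = 1.7 m, d̄ = (0.65+0.69)/2 = 0.67, v̄ = (0.274+0.244)/2 = 0.259 → q = 1.7×0.67×0.259 = 0.2950 m³/s
Panel 3-4: Δb = 1.7 m, d̄ = (0.69+0.58)/2 = 0.635, v̄ = (0.244+0.252)/2 = 0.248 → q = 1.7×0.635×0.248 = 0.2677 m³/s
Panel 4-5: Δb = 3 m, d̄ = (0.58+0.20)/2 = 0.39, v̄ = (0.252+0.200)/2 = 0.226 → q = 3×0.39×0.226 = 0.2644 m³/s
Q = Σ q = 1.282 m³/s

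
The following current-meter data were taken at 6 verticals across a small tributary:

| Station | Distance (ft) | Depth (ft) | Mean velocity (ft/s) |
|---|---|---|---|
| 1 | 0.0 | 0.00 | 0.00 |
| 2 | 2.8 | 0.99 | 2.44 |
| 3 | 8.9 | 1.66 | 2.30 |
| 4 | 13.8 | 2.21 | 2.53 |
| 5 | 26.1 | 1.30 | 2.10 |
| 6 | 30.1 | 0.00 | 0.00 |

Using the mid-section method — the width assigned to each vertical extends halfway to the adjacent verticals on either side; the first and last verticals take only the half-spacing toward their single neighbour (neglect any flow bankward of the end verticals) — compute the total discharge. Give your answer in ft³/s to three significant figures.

102 ft³/s

w_2 = (8.9 − 0.0)/2 = 4.45 ft; q_2 = 2.44 × 0.99 × 4.45 = 10.75 ft³/s
w_3 = (13.8 − 2.8)/2 = 5.5 ft; q_3 = 2.30 × 1.66 × 5.5 = 21.00 ft³/s
w_4 = (26.1 − 8.9)/2 = 8.6 ft; q_4 = 2.53 × 2.21 × 8.6 = 48.09 ft³/s
w_5 = (30.1 − 13.8)/2 = 8.15 ft; q_5 = 2.10 × 1.30 × 8.15 = 22.25 ft³/s
Stations 1, 6 contribute zero (depth or velocity is 0).
Q = Σ qᵢ = 102.1 ft³/s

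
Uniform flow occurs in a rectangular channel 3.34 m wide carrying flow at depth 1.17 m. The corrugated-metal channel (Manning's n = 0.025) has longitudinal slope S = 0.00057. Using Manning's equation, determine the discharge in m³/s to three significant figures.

A = b·y = 3.34 × 1.17 = 3.908 m²
P = b + 2y = 3.34 + 2×1.17 = 5.680 m
R = A/P = 3.908/5.680 = 0.6880 m
Q = (1/n)·A·R^(2/3)·S^(1/2) = (1/0.025) × 3.908 × 0.6880^(2/3) × 0.00057^(1/2) = 2.908 m³/s

2.91 m³/s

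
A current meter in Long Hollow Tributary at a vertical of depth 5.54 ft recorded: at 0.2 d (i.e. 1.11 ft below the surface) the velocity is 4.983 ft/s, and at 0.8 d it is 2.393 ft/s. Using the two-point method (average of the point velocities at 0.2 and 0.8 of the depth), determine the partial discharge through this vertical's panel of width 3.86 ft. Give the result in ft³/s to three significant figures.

78.9 ft³/s

v̄ = (4.983 + 2.393) / 2 = 3.688 ft/s
q = v̄ × d × w = 3.688 × 5.54 × 3.86 = 78.87 ft³/s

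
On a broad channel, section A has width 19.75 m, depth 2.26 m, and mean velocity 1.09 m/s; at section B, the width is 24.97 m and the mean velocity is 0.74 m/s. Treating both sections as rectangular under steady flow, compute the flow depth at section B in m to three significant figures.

Q = A₁V₁ = (19.75×2.26) × 1.09 = 48.65 m³/s
d₂ = Q/(b₂ V₂) = 48.65/(24.97×0.74) = 2.633 m

2.63 m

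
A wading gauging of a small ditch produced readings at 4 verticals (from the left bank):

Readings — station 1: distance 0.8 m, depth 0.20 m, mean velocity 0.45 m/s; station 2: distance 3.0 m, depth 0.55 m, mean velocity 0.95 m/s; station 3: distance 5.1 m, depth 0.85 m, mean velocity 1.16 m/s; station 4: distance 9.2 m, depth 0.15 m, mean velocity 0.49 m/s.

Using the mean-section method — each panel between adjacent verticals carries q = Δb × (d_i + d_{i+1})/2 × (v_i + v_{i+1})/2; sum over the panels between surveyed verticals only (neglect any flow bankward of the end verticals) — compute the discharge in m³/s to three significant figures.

3.82 m³/s

Panel 1-2: Δb = 2.2 m, d̄ = (0.20+0.55)/2 = 0.375, v̄ = (0.45+0.95)/2 = 0.7 → q = 2.2×0.375×0.7 = 0.5775 m³/s
Panel 2-3: Δb = 2.1 m, d̄ = (0.55+0.85)/2 = 0.7, v̄ = (0.95+1.16)/2 = 1.055 → q = 2.1×0.7×1.055 = 1.551 m³/s
Panel 3-4: Δb = 4.1 m, d̄ = (0.85+0.15)/2 = 0.5, v̄ = (1.16+0.49)/2 = 0.825 → q = 4.1×0.5×0.825 = 1.691 m³/s
Q = Σ q = 3.820 m³/s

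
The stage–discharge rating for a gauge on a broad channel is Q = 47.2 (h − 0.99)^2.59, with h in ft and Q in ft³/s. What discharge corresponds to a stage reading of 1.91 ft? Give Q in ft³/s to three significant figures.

38.0 ft³/s

Q = 47.2 × (1.91 − 0.99)^2.59 = 47.2 × 0.92^2.59 = 38.03 ft³/s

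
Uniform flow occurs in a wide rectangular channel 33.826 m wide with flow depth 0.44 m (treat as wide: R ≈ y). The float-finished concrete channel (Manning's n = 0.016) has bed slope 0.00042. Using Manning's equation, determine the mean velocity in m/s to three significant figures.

0.741 m/s

A = b·y = 33.826 × 0.44 = 14.88 m²
Wide channel: R ≈ y = 0.44 m
Q = (1/n)·A·R^(2/3)·S^(1/2) = (1/0.016) × 14.88 × 0.4400^(2/3) × 0.00042^(1/2) = 11.03 m³/s
V = Q/A = 11.03/14.88 = 0.7410 m/s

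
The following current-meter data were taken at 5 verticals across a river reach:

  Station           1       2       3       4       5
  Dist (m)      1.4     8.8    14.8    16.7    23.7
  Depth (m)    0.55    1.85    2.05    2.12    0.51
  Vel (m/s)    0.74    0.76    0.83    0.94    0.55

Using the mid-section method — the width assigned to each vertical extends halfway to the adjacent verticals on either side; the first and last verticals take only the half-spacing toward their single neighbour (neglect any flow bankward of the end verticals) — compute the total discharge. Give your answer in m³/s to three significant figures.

27.5 m³/s

w_1 = (8.8 − 1.4)/2 = 3.7 m; q_1 = 0.74 × 0.55 × 3.7 = 1.506 m³/s
w_2 = (14.8 − 1.4)/2 = 6.7 m; q_2 = 0.76 × 1.85 × 6.7 = 9.420 m³/s
w_3 = (16.7 − 8.8)/2 = 3.95 m; q_3 = 0.83 × 2.05 × 3.95 = 6.721 m³/s
w_4 = (23.7 − 14.8)/2 = 4.45 m; q_4 = 0.94 × 2.12 × 4.45 = 8.868 m³/s
w_5 = (23.7 − 16.7)/2 = 3.5 m; q_5 = 0.55 × 0.51 × 3.5 = 0.9818 m³/s
Q = Σ qᵢ = 27.50 m³/s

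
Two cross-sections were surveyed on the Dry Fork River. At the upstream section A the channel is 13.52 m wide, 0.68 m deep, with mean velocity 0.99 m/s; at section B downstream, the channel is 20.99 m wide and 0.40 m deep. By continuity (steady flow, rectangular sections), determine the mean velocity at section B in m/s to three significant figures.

1.08 m/s

Q = A₁V₁ = (13.52×0.68) × 0.99 = 9.102 m³/s
A₂ = 20.99 × 0.40 = 8.396 m²
V₂ = Q/A₂ = 9.102/8.396 = 1.084 m/s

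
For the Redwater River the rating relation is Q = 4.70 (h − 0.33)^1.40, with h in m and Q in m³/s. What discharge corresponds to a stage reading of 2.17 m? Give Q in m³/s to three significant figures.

Q = 4.70 × (2.17 − 0.33)^1.40 = 4.70 × 1.84^1.40 = 11.04 m³/s

11.0 m³/s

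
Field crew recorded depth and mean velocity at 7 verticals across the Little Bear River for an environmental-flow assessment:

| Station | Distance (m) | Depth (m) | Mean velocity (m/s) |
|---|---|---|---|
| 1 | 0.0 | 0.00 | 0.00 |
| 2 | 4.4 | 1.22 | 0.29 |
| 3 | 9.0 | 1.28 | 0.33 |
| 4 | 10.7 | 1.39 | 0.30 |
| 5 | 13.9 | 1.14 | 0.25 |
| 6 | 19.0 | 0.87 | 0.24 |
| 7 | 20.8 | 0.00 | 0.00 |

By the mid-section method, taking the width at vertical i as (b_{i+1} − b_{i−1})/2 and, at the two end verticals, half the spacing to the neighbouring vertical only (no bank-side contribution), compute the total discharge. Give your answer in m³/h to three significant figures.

21100 m³/h

w_2 = (9.0 − 0.0)/2 = 4.5 m; q_2 = 0.29 × 1.22 × 4.5 = 1.592 m³/s
w_3 = (10.7 − 4.4)/2 = 3.15 m; q_3 = 0.33 × 1.28 × 3.15 = 1.331 m³/s
w_4 = (13.9 − 9.0)/2 = 2.45 m; q_4 = 0.30 × 1.39 × 2.45 = 1.022 m³/s
w_5 = (19.0 − 10.7)/2 = 4.15 m; q_5 = 0.25 × 1.14 × 4.15 = 1.183 m³/s
w_6 = (20.8 − 13.9)/2 = 3.45 m; q_6 = 0.24 × 0.87 × 3.45 = 0.7204 m³/s
Stations 1, 7 contribute zero (depth or velocity is 0).
Q = Σ qᵢ = 5.847 m³/s
= 5.847 × 3600 = 21050 m³/h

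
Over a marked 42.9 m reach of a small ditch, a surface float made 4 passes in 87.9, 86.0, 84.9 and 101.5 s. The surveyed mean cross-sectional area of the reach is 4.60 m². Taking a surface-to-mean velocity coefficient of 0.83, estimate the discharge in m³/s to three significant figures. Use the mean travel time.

1.82 m³/s

t̄ = (87.9 + 86.0 + 84.9 + 101.5) / 4 = 90.075 s
v_surface = L / t̄ = 42.9 / 90.075 = 0.4763 m/s
v_mean = 0.83 × 0.4763 = 0.3953 m/s
Q = A × v_mean = 4.60 × 0.3953 = 1.818 m³/s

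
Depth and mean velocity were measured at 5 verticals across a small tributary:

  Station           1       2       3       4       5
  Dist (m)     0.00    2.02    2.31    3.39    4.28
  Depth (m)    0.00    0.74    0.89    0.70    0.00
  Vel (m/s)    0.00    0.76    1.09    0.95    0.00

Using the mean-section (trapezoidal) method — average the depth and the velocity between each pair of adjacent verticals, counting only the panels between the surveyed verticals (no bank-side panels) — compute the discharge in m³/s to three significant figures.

Panel 1-2: Δb = 2.02 m, d̄ = (0.00+0.74)/2 = 0.37, v̄ = (0.00+0.76)/2 = 0.38 → q = 2.02×0.37×0.38 = 0.2840 m³/s
Panel 2-3: Δb = 0.29 m, d̄ = (0.74+0.89)/2 = 0.815, v̄ = (0.76+1.09)/2 = 0.925 → q = 0.29×0.815×0.925 = 0.2186 m³/s
Panel 3-4: Δb = 1.08 m, d̄ = (0.89+0.70)/2 = 0.795, v̄ = (1.09+0.95)/2 = 1.02 → q = 1.08×0.795×1.02 = 0.8758 m³/s
Panel 4-5: Δb = 0.89 m, d̄ = (0.70+0.00)/2 = 0.35, v̄ = (0.95+0.00)/2 = 0.475 → q = 0.89×0.35×0.475 = 0.1480 m³/s
Q = Σ q = 1.526 m³/s

1.53 m³/s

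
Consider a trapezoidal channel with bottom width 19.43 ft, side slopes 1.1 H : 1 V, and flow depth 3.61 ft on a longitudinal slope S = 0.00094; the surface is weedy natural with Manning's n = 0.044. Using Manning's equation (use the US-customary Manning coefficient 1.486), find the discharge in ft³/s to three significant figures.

174 ft³/s

A = (b + z·y)·y = (19.43 + 1.1×3.61)×3.61 = 84.48 ft²
P = b + 2y√(1+z²) = 19.43 + 2×3.61×√(1+1.1²) = 30.16 ft
R = A/P = 84.48/30.16 = 2.801 ft
Q = (1.486/n)·A·R^(2/3)·S^(1/2) = (1.486/0.044) × 84.48 × 2.801^(2/3) × 0.00094^(1/2) = 173.8 ft³/s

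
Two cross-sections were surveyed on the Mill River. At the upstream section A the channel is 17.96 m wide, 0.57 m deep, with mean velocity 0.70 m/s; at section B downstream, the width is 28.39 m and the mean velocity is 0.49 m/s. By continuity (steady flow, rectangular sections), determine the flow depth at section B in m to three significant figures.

0.515 m

Q = A₁V₁ = (17.96×0.57) × 0.70 = 7.166 m³/s
d₂ = Q/(b₂ V₂) = 7.166/(28.39×0.49) = 0.5151 m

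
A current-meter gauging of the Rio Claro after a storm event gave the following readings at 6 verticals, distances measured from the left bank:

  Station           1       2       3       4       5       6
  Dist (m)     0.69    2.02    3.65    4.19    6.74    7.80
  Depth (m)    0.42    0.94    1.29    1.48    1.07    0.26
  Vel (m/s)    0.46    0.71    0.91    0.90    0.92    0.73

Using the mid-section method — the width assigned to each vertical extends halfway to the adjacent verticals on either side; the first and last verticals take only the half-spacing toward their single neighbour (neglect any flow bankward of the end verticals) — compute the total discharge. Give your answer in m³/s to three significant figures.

6.33 m³/s

w_1 = (2.02 − 0.69)/2 = 0.665 m; q_1 = 0.46 × 0.42 × 0.665 = 0.1285 m³/s
w_2 = (3.65 − 0.69)/2 = 1.48 m; q_2 = 0.71 × 0.94 × 1.48 = 0.9878 m³/s
w_3 = (4.19 − 2.02)/2 = 1.085 m; q_3 = 0.91 × 1.29 × 1.085 = 1.274 m³/s
w_4 = (6.74 − 3.65)/2 = 1.545 m; q_4 = 0.90 × 1.48 × 1.545 = 2.058 m³/s
w_5 = (7.80 − 4.19)/2 = 1.805 m; q_5 = 0.92 × 1.07 × 1.805 = 1.777 m³/s
w_6 = (7.80 − 6.74)/2 = 0.53 m; q_6 = 0.73 × 0.26 × 0.53 = 0.1006 m³/s
Q = Σ qᵢ = 6.325 m³/s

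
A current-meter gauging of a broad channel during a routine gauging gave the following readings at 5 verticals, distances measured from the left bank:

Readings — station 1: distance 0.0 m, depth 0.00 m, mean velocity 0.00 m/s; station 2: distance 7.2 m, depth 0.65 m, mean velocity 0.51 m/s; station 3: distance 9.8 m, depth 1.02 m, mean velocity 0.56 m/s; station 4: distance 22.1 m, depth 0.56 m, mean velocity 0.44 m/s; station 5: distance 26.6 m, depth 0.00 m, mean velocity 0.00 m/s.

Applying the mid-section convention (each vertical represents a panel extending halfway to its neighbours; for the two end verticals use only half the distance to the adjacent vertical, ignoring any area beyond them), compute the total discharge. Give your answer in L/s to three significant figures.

w_2 = (9.8 − 0.0)/2 = 4.9 m; q_2 = 0.51 × 0.65 × 4.9 = 1.624 m³/s
w_3 = (22.1 − 7.2)/2 = 7.45 m; q_3 = 0.56 × 1.02 × 7.45 = 4.255 m³/s
w_4 = (26.6 − 9.8)/2 = 8.4 m; q_4 = 0.44 × 0.56 × 8.4 = 2.070 m³/s
Stations 1, 5 contribute zero (depth or velocity is 0).
Q = Σ qᵢ = 7.950 m³/s
= 7.950 × 1000 = 7950 L/s

7950 L/s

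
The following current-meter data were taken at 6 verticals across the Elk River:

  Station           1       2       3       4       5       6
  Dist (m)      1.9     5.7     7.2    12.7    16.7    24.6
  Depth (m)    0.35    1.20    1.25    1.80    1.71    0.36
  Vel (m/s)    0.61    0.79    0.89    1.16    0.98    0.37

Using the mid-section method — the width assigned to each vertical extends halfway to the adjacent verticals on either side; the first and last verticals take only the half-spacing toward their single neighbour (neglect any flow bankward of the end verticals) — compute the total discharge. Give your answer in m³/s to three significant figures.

27.2 m³/s

w_1 = (5.7 − 1.9)/2 = 1.9 m; q_1 = 0.61 × 0.35 × 1.9 = 0.4057 m³/s
w_2 = (7.2 − 1.9)/2 = 2.65 m; q_2 = 0.79 × 1.20 × 2.65 = 2.512 m³/s
w_3 = (12.7 − 5.7)/2 = 3.5 m; q_3 = 0.89 × 1.25 × 3.5 = 3.894 m³/s
w_4 = (16.7 − 7.2)/2 = 4.75 m; q_4 = 1.16 × 1.80 × 4.75 = 9.918 m³/s
w_5 = (24.6 − 12.7)/2 = 5.95 m; q_5 = 0.98 × 1.71 × 5.95 = 9.971 m³/s
w_6 = (24.6 − 16.7)/2 = 3.95 m; q_6 = 0.37 × 0.36 × 3.95 = 0.5261 m³/s
Q = Σ qᵢ = 27.23 m³/s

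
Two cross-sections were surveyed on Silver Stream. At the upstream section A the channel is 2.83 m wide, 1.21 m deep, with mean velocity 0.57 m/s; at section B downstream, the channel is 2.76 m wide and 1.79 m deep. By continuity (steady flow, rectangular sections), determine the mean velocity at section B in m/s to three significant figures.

0.395 m/s

Q = A₁V₁ = (2.83×1.21) × 0.57 = 1.952 m³/s
A₂ = 2.76 × 1.79 = 4.940 m²
V₂ = Q/A₂ = 1.952/4.940 = 0.3951 m/s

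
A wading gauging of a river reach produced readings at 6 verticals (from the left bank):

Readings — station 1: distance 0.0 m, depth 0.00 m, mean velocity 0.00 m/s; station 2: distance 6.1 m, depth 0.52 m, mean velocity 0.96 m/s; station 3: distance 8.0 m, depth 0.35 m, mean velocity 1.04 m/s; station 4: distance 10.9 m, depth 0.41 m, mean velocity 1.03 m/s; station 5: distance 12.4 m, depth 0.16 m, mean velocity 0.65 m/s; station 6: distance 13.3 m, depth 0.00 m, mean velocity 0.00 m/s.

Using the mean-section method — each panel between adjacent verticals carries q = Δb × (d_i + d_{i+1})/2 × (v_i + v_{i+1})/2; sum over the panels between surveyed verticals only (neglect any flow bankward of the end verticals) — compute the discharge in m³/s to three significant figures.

Panel 1-2: Δb = 6.1 m, d̄ = (0.00+0.52)/2 = 0.26, v̄ = (0.00+0.96)/2 = 0.48 → q = 6.1×0.26×0.48 = 0.7613 m³/s
Panel 2-3: Δb = 1.9 m, d̄ = (0.52+0.35)/2 = 0.435, v̄ = (0.96+1.04)/2 = 1 → q = 1.9×0.435×1 = 0.8265 m³/s
Panel 3-4: Δb = 2.9 m, d̄ = (0.35+0.41)/2 = 0.38, v̄ = (1.04+1.03)/2 = 1.035 → q = 2.9×0.38×1.035 = 1.141 m³/s
Panel 4-5: Δb = 1.5 m, d̄ = (0.41+0.16)/2 = 0.285, v̄ = (1.03+0.65)/2 = 0.84 → q = 1.5×0.285×0.84 = 0.3591 m³/s
Panel 5-6: Δb = 0.9 m, d̄ = (0.16+0.00)/2 = 0.08, v̄ = (0.65+0.00)/2 = 0.325 → q = 0.9×0.08×0.325 = 0.02340 m³/s
Q = Σ q = 3.111 m³/s

3.11 m³/s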